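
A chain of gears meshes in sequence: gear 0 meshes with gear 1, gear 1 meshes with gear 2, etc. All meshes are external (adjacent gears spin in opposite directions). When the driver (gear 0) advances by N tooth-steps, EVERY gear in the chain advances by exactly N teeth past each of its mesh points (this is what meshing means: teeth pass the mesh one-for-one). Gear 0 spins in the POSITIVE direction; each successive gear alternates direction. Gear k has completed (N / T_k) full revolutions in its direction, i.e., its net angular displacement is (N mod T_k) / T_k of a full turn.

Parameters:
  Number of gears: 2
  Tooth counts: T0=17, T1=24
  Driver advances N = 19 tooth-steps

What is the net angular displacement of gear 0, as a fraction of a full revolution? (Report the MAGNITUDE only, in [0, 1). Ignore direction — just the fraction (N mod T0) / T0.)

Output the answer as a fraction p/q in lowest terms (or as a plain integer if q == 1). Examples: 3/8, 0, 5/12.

Answer: 2/17

Derivation:
Chain of 2 gears, tooth counts: [17, 24]
  gear 0: T0=17, direction=positive, advance = 19 mod 17 = 2 teeth = 2/17 turn
  gear 1: T1=24, direction=negative, advance = 19 mod 24 = 19 teeth = 19/24 turn
Gear 0: 19 mod 17 = 2
Fraction = 2 / 17 = 2/17 (gcd(2,17)=1) = 2/17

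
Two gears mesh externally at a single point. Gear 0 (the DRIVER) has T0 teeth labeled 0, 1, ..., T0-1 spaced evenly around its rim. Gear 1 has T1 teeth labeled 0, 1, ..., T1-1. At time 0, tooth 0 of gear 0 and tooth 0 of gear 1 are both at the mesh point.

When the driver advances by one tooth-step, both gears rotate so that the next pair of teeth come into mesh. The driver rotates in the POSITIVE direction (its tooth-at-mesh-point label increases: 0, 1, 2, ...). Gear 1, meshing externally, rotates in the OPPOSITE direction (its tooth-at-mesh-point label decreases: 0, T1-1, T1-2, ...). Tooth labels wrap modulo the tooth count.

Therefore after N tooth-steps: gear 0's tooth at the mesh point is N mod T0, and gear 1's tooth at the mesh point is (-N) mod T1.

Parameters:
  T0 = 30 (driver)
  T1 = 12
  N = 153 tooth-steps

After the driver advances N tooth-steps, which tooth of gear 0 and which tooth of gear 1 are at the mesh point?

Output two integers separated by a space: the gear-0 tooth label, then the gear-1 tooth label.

Answer: 3 3

Derivation:
Gear 0 (driver, T0=30): tooth at mesh = N mod T0
  153 = 5 * 30 + 3, so 153 mod 30 = 3
  gear 0 tooth = 3
Gear 1 (driven, T1=12): tooth at mesh = (-N) mod T1
  153 = 12 * 12 + 9, so 153 mod 12 = 9
  (-153) mod 12 = (-9) mod 12 = 12 - 9 = 3
Mesh after 153 steps: gear-0 tooth 3 meets gear-1 tooth 3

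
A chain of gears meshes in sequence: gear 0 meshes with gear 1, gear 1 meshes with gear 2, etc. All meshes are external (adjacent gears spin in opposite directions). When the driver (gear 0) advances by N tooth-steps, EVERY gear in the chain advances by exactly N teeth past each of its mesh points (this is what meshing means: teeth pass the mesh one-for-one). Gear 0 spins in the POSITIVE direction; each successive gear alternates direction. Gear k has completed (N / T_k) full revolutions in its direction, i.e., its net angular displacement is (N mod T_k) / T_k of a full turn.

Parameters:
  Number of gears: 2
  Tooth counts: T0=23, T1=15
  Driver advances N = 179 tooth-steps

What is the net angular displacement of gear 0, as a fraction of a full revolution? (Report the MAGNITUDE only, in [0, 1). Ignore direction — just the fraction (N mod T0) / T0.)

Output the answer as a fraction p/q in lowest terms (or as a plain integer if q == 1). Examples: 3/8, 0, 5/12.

Answer: 18/23

Derivation:
Chain of 2 gears, tooth counts: [23, 15]
  gear 0: T0=23, direction=positive, advance = 179 mod 23 = 18 teeth = 18/23 turn
  gear 1: T1=15, direction=negative, advance = 179 mod 15 = 14 teeth = 14/15 turn
Gear 0: 179 mod 23 = 18
Fraction = 18 / 23 = 18/23 (gcd(18,23)=1) = 18/23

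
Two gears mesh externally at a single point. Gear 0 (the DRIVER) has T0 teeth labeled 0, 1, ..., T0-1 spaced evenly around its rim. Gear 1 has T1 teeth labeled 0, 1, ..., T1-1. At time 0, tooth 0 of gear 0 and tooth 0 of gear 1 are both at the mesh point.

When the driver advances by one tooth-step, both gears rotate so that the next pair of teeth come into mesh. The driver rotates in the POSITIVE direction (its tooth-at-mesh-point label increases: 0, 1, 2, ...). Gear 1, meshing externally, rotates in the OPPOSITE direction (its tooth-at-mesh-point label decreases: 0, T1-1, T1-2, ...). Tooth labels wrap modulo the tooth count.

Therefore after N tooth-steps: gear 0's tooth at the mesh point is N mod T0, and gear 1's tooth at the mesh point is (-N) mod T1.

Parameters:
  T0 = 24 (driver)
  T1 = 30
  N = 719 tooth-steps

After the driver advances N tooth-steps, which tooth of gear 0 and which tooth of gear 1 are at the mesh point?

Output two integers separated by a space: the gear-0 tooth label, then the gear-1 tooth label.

Answer: 23 1

Derivation:
Gear 0 (driver, T0=24): tooth at mesh = N mod T0
  719 = 29 * 24 + 23, so 719 mod 24 = 23
  gear 0 tooth = 23
Gear 1 (driven, T1=30): tooth at mesh = (-N) mod T1
  719 = 23 * 30 + 29, so 719 mod 30 = 29
  (-719) mod 30 = (-29) mod 30 = 30 - 29 = 1
Mesh after 719 steps: gear-0 tooth 23 meets gear-1 tooth 1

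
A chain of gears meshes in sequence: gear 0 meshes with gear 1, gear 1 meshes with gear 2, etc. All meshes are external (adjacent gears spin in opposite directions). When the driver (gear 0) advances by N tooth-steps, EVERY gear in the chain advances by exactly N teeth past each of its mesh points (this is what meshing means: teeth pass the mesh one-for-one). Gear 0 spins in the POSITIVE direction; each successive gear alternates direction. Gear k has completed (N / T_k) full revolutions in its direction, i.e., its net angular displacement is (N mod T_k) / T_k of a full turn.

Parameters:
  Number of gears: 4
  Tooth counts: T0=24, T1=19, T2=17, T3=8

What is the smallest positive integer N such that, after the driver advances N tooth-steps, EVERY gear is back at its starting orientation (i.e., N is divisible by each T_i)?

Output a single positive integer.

Gear k returns to start when N is a multiple of T_k.
All gears at start simultaneously when N is a common multiple of [24, 19, 17, 8]; the smallest such N is lcm(24, 19, 17, 8).
Start: lcm = T0 = 24
Fold in T1=19: gcd(24, 19) = 1; lcm(24, 19) = 24 * 19 / 1 = 456 / 1 = 456
Fold in T2=17: gcd(456, 17) = 1; lcm(456, 17) = 456 * 17 / 1 = 7752 / 1 = 7752
Fold in T3=8: gcd(7752, 8) = 8; lcm(7752, 8) = 7752 * 8 / 8 = 62016 / 8 = 7752
Full cycle length = 7752

Answer: 7752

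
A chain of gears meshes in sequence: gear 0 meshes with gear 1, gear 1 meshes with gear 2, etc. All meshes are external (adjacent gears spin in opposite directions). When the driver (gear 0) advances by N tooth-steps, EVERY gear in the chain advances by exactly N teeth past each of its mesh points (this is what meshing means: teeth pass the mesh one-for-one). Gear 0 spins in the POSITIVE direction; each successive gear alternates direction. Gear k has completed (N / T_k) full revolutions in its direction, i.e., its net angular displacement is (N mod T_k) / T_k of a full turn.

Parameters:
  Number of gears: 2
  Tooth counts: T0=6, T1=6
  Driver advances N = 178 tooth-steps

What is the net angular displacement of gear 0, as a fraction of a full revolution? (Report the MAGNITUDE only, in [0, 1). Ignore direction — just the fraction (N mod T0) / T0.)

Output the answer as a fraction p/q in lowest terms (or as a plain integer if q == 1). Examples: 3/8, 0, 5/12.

Chain of 2 gears, tooth counts: [6, 6]
  gear 0: T0=6, direction=positive, advance = 178 mod 6 = 4 teeth = 4/6 turn
  gear 1: T1=6, direction=negative, advance = 178 mod 6 = 4 teeth = 4/6 turn
Gear 0: 178 mod 6 = 4
Fraction = 4 / 6 = 2/3 (gcd(4,6)=2) = 2/3

Answer: 2/3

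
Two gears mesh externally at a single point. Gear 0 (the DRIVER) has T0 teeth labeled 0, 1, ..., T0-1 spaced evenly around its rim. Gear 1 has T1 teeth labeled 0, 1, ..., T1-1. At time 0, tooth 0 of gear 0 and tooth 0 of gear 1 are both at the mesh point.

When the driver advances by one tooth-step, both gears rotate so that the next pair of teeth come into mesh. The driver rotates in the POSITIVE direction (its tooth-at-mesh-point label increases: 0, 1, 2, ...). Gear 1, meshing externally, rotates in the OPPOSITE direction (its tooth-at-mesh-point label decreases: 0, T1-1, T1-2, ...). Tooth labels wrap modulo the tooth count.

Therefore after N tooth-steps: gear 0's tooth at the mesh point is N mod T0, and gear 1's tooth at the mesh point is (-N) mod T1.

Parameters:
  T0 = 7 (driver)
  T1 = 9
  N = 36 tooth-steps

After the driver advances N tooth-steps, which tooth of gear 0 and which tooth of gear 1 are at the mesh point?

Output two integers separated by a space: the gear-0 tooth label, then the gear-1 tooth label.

Gear 0 (driver, T0=7): tooth at mesh = N mod T0
  36 = 5 * 7 + 1, so 36 mod 7 = 1
  gear 0 tooth = 1
Gear 1 (driven, T1=9): tooth at mesh = (-N) mod T1
  36 = 4 * 9 + 0, so 36 mod 9 = 0
  (-36) mod 9 = 0
Mesh after 36 steps: gear-0 tooth 1 meets gear-1 tooth 0

Answer: 1 0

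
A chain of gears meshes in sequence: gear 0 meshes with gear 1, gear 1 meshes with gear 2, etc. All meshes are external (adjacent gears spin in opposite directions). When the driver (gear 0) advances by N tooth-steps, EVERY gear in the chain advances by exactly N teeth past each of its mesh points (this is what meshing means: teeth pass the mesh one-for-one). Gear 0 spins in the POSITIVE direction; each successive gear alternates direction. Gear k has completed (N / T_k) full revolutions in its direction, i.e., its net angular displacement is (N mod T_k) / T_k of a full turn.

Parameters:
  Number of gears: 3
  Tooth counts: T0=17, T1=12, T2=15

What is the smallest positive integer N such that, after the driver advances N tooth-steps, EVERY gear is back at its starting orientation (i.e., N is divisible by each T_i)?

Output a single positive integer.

Gear k returns to start when N is a multiple of T_k.
All gears at start simultaneously when N is a common multiple of [17, 12, 15]; the smallest such N is lcm(17, 12, 15).
Start: lcm = T0 = 17
Fold in T1=12: gcd(17, 12) = 1; lcm(17, 12) = 17 * 12 / 1 = 204 / 1 = 204
Fold in T2=15: gcd(204, 15) = 3; lcm(204, 15) = 204 * 15 / 3 = 3060 / 3 = 1020
Full cycle length = 1020

Answer: 1020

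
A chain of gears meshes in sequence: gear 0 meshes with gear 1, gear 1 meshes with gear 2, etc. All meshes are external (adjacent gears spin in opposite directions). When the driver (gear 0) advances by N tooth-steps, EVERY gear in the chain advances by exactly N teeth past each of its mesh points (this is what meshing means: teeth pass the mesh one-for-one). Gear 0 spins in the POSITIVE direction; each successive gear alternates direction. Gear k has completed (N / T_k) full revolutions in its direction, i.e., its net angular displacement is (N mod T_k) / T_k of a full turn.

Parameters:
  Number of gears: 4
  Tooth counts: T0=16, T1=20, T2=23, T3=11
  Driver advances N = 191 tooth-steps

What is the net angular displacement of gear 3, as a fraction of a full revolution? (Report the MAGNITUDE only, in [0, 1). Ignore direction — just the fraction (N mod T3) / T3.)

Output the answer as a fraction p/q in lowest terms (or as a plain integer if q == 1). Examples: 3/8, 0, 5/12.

Answer: 4/11

Derivation:
Chain of 4 gears, tooth counts: [16, 20, 23, 11]
  gear 0: T0=16, direction=positive, advance = 191 mod 16 = 15 teeth = 15/16 turn
  gear 1: T1=20, direction=negative, advance = 191 mod 20 = 11 teeth = 11/20 turn
  gear 2: T2=23, direction=positive, advance = 191 mod 23 = 7 teeth = 7/23 turn
  gear 3: T3=11, direction=negative, advance = 191 mod 11 = 4 teeth = 4/11 turn
Gear 3: 191 mod 11 = 4
Fraction = 4 / 11 = 4/11 (gcd(4,11)=1) = 4/11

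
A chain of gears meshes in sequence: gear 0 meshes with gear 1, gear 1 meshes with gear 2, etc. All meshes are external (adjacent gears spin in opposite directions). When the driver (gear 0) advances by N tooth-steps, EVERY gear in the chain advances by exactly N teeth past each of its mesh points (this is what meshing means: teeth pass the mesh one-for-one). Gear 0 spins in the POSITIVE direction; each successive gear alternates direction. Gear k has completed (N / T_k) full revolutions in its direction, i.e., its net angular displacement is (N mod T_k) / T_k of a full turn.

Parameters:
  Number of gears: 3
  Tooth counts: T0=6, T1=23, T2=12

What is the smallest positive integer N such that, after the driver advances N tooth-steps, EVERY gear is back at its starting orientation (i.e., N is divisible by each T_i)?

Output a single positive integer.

Answer: 276

Derivation:
Gear k returns to start when N is a multiple of T_k.
All gears at start simultaneously when N is a common multiple of [6, 23, 12]; the smallest such N is lcm(6, 23, 12).
Start: lcm = T0 = 6
Fold in T1=23: gcd(6, 23) = 1; lcm(6, 23) = 6 * 23 / 1 = 138 / 1 = 138
Fold in T2=12: gcd(138, 12) = 6; lcm(138, 12) = 138 * 12 / 6 = 1656 / 6 = 276
Full cycle length = 276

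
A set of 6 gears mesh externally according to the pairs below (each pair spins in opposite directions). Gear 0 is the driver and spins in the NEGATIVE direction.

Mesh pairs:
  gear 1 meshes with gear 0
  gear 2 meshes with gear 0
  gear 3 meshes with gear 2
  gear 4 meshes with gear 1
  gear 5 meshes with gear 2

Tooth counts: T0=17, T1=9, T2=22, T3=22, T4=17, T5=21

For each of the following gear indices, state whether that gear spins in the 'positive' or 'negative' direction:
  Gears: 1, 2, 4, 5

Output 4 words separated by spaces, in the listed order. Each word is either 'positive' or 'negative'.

Answer: positive positive negative negative

Derivation:
Gear 0 (driver): negative (depth 0)
  gear 1: meshes with gear 0 -> depth 1 -> positive (opposite of gear 0)
  gear 2: meshes with gear 0 -> depth 1 -> positive (opposite of gear 0)
  gear 3: meshes with gear 2 -> depth 2 -> negative (opposite of gear 2)
  gear 4: meshes with gear 1 -> depth 2 -> negative (opposite of gear 1)
  gear 5: meshes with gear 2 -> depth 2 -> negative (opposite of gear 2)
Queried indices 1, 2, 4, 5 -> positive, positive, negative, negative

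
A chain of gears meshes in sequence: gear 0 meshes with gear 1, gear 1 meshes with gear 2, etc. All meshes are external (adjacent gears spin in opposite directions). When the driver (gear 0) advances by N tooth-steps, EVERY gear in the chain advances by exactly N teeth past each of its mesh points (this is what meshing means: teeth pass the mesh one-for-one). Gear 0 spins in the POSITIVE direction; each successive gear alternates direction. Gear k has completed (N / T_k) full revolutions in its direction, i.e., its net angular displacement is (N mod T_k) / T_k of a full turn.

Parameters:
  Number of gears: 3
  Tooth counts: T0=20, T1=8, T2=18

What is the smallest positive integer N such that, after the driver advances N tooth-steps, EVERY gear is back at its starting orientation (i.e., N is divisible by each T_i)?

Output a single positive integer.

Answer: 360

Derivation:
Gear k returns to start when N is a multiple of T_k.
All gears at start simultaneously when N is a common multiple of [20, 8, 18]; the smallest such N is lcm(20, 8, 18).
Start: lcm = T0 = 20
Fold in T1=8: gcd(20, 8) = 4; lcm(20, 8) = 20 * 8 / 4 = 160 / 4 = 40
Fold in T2=18: gcd(40, 18) = 2; lcm(40, 18) = 40 * 18 / 2 = 720 / 2 = 360
Full cycle length = 360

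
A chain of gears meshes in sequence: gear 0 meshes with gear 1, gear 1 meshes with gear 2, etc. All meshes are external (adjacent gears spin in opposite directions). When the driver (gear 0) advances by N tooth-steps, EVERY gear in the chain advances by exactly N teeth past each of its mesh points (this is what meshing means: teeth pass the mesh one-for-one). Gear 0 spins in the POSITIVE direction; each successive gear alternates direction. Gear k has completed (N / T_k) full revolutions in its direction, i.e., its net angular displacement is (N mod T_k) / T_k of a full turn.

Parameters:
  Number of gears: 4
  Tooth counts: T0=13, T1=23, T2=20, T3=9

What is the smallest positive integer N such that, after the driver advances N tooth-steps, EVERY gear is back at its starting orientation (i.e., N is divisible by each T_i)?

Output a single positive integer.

Gear k returns to start when N is a multiple of T_k.
All gears at start simultaneously when N is a common multiple of [13, 23, 20, 9]; the smallest such N is lcm(13, 23, 20, 9).
Start: lcm = T0 = 13
Fold in T1=23: gcd(13, 23) = 1; lcm(13, 23) = 13 * 23 / 1 = 299 / 1 = 299
Fold in T2=20: gcd(299, 20) = 1; lcm(299, 20) = 299 * 20 / 1 = 5980 / 1 = 5980
Fold in T3=9: gcd(5980, 9) = 1; lcm(5980, 9) = 5980 * 9 / 1 = 53820 / 1 = 53820
Full cycle length = 53820

Answer: 53820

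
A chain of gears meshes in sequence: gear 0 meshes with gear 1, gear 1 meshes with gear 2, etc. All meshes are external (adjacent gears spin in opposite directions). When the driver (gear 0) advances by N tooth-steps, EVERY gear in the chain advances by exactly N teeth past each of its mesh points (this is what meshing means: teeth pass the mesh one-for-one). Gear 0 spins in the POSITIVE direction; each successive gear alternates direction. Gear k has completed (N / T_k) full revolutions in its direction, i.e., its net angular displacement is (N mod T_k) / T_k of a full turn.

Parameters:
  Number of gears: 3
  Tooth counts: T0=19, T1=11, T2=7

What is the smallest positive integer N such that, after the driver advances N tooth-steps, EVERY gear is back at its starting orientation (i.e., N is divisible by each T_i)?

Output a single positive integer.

Gear k returns to start when N is a multiple of T_k.
All gears at start simultaneously when N is a common multiple of [19, 11, 7]; the smallest such N is lcm(19, 11, 7).
Start: lcm = T0 = 19
Fold in T1=11: gcd(19, 11) = 1; lcm(19, 11) = 19 * 11 / 1 = 209 / 1 = 209
Fold in T2=7: gcd(209, 7) = 1; lcm(209, 7) = 209 * 7 / 1 = 1463 / 1 = 1463
Full cycle length = 1463

Answer: 1463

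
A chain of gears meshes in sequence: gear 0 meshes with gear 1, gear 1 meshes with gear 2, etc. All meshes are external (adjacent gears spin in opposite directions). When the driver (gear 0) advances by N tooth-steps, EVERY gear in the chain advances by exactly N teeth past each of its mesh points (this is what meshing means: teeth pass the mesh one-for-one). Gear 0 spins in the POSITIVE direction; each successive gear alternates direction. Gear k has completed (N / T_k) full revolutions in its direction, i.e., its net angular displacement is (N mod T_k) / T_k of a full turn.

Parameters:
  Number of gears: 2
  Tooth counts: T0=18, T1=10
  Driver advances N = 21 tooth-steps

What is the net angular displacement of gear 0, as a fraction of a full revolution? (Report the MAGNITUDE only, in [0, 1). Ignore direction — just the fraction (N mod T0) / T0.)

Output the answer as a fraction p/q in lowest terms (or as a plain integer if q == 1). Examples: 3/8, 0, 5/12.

Answer: 1/6

Derivation:
Chain of 2 gears, tooth counts: [18, 10]
  gear 0: T0=18, direction=positive, advance = 21 mod 18 = 3 teeth = 3/18 turn
  gear 1: T1=10, direction=negative, advance = 21 mod 10 = 1 teeth = 1/10 turn
Gear 0: 21 mod 18 = 3
Fraction = 3 / 18 = 1/6 (gcd(3,18)=3) = 1/6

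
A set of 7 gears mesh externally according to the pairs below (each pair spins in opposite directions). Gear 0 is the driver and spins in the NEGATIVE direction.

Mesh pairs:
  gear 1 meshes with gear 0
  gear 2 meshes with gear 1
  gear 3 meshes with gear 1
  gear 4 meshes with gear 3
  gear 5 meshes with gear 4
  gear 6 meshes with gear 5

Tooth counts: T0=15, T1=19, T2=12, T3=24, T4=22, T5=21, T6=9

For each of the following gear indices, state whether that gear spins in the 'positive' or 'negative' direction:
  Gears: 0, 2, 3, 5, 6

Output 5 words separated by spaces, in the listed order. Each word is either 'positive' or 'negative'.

Answer: negative negative negative negative positive

Derivation:
Gear 0 (driver): negative (depth 0)
  gear 1: meshes with gear 0 -> depth 1 -> positive (opposite of gear 0)
  gear 2: meshes with gear 1 -> depth 2 -> negative (opposite of gear 1)
  gear 3: meshes with gear 1 -> depth 2 -> negative (opposite of gear 1)
  gear 4: meshes with gear 3 -> depth 3 -> positive (opposite of gear 3)
  gear 5: meshes with gear 4 -> depth 4 -> negative (opposite of gear 4)
  gear 6: meshes with gear 5 -> depth 5 -> positive (opposite of gear 5)
Queried indices 0, 2, 3, 5, 6 -> negative, negative, negative, negative, positive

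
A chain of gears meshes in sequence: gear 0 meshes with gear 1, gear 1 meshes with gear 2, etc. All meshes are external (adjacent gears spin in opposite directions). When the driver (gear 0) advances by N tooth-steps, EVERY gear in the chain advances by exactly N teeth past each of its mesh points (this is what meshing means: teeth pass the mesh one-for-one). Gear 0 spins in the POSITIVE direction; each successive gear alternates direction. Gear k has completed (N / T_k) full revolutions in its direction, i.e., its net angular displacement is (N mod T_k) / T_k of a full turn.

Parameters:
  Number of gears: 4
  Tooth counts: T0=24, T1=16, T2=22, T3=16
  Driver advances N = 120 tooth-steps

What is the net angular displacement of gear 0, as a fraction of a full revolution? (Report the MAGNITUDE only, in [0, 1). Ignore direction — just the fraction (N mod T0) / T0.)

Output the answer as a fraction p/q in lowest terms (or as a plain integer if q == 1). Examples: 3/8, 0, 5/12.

Answer: 0

Derivation:
Chain of 4 gears, tooth counts: [24, 16, 22, 16]
  gear 0: T0=24, direction=positive, advance = 120 mod 24 = 0 teeth = 0/24 turn
  gear 1: T1=16, direction=negative, advance = 120 mod 16 = 8 teeth = 8/16 turn
  gear 2: T2=22, direction=positive, advance = 120 mod 22 = 10 teeth = 10/22 turn
  gear 3: T3=16, direction=negative, advance = 120 mod 16 = 8 teeth = 8/16 turn
Gear 0: 120 mod 24 = 0
Fraction = 0 / 24 = 0/1 (gcd(0,24)=24) = 0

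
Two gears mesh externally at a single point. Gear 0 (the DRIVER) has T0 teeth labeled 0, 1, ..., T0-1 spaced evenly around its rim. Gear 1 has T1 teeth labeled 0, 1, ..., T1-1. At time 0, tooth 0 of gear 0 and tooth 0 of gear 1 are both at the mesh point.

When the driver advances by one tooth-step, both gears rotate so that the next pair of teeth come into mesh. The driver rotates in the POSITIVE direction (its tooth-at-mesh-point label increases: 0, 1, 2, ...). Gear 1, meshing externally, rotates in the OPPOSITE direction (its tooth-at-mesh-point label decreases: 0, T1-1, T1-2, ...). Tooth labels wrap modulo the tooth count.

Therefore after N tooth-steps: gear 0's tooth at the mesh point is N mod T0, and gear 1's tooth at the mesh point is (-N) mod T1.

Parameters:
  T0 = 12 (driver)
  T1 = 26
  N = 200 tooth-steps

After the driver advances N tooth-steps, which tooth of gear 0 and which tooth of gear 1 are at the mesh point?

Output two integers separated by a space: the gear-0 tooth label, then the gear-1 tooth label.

Gear 0 (driver, T0=12): tooth at mesh = N mod T0
  200 = 16 * 12 + 8, so 200 mod 12 = 8
  gear 0 tooth = 8
Gear 1 (driven, T1=26): tooth at mesh = (-N) mod T1
  200 = 7 * 26 + 18, so 200 mod 26 = 18
  (-200) mod 26 = (-18) mod 26 = 26 - 18 = 8
Mesh after 200 steps: gear-0 tooth 8 meets gear-1 tooth 8

Answer: 8 8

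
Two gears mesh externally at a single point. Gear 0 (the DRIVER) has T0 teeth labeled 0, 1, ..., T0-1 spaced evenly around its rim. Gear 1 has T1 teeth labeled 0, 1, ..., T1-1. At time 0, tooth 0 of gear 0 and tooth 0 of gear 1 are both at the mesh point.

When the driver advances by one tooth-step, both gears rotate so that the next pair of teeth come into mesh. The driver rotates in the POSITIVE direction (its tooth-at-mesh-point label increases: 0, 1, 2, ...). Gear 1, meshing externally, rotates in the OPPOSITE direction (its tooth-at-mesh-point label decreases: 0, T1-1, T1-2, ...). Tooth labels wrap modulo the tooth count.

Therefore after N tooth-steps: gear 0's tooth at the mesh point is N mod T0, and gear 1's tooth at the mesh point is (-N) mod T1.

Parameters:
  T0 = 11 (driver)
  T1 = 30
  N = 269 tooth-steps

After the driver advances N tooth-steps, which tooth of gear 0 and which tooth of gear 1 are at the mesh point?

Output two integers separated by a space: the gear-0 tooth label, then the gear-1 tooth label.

Gear 0 (driver, T0=11): tooth at mesh = N mod T0
  269 = 24 * 11 + 5, so 269 mod 11 = 5
  gear 0 tooth = 5
Gear 1 (driven, T1=30): tooth at mesh = (-N) mod T1
  269 = 8 * 30 + 29, so 269 mod 30 = 29
  (-269) mod 30 = (-29) mod 30 = 30 - 29 = 1
Mesh after 269 steps: gear-0 tooth 5 meets gear-1 tooth 1

Answer: 5 1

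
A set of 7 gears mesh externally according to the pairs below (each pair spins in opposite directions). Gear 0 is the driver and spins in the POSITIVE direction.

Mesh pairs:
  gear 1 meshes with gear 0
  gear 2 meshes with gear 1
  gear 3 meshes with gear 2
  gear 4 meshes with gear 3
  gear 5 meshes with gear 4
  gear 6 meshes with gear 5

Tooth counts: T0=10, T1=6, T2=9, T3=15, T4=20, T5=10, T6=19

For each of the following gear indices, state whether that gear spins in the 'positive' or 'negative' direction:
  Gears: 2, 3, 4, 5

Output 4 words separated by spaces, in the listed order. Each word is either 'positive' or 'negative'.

Gear 0 (driver): positive (depth 0)
  gear 1: meshes with gear 0 -> depth 1 -> negative (opposite of gear 0)
  gear 2: meshes with gear 1 -> depth 2 -> positive (opposite of gear 1)
  gear 3: meshes with gear 2 -> depth 3 -> negative (opposite of gear 2)
  gear 4: meshes with gear 3 -> depth 4 -> positive (opposite of gear 3)
  gear 5: meshes with gear 4 -> depth 5 -> negative (opposite of gear 4)
  gear 6: meshes with gear 5 -> depth 6 -> positive (opposite of gear 5)
Queried indices 2, 3, 4, 5 -> positive, negative, positive, negative

Answer: positive negative positive negative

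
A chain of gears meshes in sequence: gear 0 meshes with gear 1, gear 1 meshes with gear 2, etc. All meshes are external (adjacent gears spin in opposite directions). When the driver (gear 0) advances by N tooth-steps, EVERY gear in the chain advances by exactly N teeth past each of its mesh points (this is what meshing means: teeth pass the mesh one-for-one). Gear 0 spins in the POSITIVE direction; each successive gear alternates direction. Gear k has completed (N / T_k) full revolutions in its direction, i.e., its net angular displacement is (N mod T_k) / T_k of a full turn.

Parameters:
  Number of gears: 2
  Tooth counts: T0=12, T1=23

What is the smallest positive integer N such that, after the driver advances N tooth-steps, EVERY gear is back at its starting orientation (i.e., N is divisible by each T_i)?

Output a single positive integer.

Answer: 276

Derivation:
Gear k returns to start when N is a multiple of T_k.
All gears at start simultaneously when N is a common multiple of [12, 23]; the smallest such N is lcm(12, 23).
Start: lcm = T0 = 12
Fold in T1=23: gcd(12, 23) = 1; lcm(12, 23) = 12 * 23 / 1 = 276 / 1 = 276
Full cycle length = 276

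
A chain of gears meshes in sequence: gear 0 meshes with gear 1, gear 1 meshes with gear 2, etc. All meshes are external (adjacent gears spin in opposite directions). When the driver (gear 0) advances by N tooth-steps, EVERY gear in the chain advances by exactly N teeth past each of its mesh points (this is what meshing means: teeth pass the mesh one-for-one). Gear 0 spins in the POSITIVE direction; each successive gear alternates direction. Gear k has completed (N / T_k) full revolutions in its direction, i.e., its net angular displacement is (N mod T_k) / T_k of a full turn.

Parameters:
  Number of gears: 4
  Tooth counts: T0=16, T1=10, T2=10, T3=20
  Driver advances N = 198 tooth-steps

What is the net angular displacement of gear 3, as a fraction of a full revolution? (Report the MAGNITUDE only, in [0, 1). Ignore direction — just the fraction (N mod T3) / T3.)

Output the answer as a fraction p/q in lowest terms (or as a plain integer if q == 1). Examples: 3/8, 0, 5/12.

Chain of 4 gears, tooth counts: [16, 10, 10, 20]
  gear 0: T0=16, direction=positive, advance = 198 mod 16 = 6 teeth = 6/16 turn
  gear 1: T1=10, direction=negative, advance = 198 mod 10 = 8 teeth = 8/10 turn
  gear 2: T2=10, direction=positive, advance = 198 mod 10 = 8 teeth = 8/10 turn
  gear 3: T3=20, direction=negative, advance = 198 mod 20 = 18 teeth = 18/20 turn
Gear 3: 198 mod 20 = 18
Fraction = 18 / 20 = 9/10 (gcd(18,20)=2) = 9/10

Answer: 9/10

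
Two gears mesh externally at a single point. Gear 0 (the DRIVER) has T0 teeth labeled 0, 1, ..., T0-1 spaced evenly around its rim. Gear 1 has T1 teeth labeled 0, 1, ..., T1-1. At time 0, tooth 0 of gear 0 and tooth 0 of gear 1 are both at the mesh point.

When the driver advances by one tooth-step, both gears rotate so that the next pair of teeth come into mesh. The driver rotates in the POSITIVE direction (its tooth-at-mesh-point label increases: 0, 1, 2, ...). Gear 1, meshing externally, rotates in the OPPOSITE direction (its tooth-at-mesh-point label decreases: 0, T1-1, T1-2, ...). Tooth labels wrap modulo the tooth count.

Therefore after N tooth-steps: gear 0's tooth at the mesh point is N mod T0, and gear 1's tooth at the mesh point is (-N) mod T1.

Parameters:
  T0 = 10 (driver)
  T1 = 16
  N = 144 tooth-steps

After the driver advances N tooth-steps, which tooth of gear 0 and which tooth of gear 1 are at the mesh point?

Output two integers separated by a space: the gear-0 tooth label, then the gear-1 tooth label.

Gear 0 (driver, T0=10): tooth at mesh = N mod T0
  144 = 14 * 10 + 4, so 144 mod 10 = 4
  gear 0 tooth = 4
Gear 1 (driven, T1=16): tooth at mesh = (-N) mod T1
  144 = 9 * 16 + 0, so 144 mod 16 = 0
  (-144) mod 16 = 0
Mesh after 144 steps: gear-0 tooth 4 meets gear-1 tooth 0

Answer: 4 0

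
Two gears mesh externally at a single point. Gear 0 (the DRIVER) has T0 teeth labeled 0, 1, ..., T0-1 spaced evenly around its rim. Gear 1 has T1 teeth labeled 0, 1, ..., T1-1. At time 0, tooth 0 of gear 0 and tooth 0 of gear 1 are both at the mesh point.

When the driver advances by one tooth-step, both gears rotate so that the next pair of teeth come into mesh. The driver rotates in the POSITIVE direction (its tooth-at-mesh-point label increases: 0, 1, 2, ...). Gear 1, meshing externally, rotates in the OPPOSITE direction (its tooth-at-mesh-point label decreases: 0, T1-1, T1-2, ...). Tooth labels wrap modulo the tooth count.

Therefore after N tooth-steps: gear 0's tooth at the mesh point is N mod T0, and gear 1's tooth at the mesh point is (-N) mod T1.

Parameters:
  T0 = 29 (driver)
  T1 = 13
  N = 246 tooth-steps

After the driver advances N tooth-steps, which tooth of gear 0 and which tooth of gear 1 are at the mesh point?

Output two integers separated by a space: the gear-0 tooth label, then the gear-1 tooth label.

Answer: 14 1

Derivation:
Gear 0 (driver, T0=29): tooth at mesh = N mod T0
  246 = 8 * 29 + 14, so 246 mod 29 = 14
  gear 0 tooth = 14
Gear 1 (driven, T1=13): tooth at mesh = (-N) mod T1
  246 = 18 * 13 + 12, so 246 mod 13 = 12
  (-246) mod 13 = (-12) mod 13 = 13 - 12 = 1
Mesh after 246 steps: gear-0 tooth 14 meets gear-1 tooth 1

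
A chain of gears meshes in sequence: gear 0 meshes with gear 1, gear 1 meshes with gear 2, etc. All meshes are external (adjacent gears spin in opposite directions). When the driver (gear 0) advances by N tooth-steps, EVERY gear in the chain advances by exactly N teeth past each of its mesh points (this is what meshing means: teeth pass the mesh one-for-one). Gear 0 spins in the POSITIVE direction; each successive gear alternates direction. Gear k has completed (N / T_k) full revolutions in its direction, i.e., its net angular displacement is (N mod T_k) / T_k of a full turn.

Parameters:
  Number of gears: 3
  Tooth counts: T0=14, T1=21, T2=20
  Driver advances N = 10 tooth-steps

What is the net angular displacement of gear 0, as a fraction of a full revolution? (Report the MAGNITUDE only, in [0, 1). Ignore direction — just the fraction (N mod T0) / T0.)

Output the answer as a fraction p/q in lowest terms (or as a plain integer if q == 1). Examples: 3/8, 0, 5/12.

Chain of 3 gears, tooth counts: [14, 21, 20]
  gear 0: T0=14, direction=positive, advance = 10 mod 14 = 10 teeth = 10/14 turn
  gear 1: T1=21, direction=negative, advance = 10 mod 21 = 10 teeth = 10/21 turn
  gear 2: T2=20, direction=positive, advance = 10 mod 20 = 10 teeth = 10/20 turn
Gear 0: 10 mod 14 = 10
Fraction = 10 / 14 = 5/7 (gcd(10,14)=2) = 5/7

Answer: 5/7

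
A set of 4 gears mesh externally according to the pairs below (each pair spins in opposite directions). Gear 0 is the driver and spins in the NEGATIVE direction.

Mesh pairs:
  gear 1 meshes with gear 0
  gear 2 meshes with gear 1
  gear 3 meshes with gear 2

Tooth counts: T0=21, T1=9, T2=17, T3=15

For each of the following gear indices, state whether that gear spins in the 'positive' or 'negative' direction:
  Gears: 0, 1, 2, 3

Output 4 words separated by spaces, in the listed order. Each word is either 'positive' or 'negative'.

Answer: negative positive negative positive

Derivation:
Gear 0 (driver): negative (depth 0)
  gear 1: meshes with gear 0 -> depth 1 -> positive (opposite of gear 0)
  gear 2: meshes with gear 1 -> depth 2 -> negative (opposite of gear 1)
  gear 3: meshes with gear 2 -> depth 3 -> positive (opposite of gear 2)
Queried indices 0, 1, 2, 3 -> negative, positive, negative, positive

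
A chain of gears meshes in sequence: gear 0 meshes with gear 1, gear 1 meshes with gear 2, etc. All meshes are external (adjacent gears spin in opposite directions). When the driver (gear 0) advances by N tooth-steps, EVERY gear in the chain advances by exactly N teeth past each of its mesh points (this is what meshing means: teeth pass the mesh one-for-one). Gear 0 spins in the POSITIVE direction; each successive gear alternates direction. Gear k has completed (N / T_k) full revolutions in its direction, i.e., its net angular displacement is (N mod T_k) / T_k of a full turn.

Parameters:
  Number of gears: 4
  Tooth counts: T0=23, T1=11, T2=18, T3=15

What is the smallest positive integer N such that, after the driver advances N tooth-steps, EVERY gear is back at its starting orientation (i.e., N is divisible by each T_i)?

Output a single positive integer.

Gear k returns to start when N is a multiple of T_k.
All gears at start simultaneously when N is a common multiple of [23, 11, 18, 15]; the smallest such N is lcm(23, 11, 18, 15).
Start: lcm = T0 = 23
Fold in T1=11: gcd(23, 11) = 1; lcm(23, 11) = 23 * 11 / 1 = 253 / 1 = 253
Fold in T2=18: gcd(253, 18) = 1; lcm(253, 18) = 253 * 18 / 1 = 4554 / 1 = 4554
Fold in T3=15: gcd(4554, 15) = 3; lcm(4554, 15) = 4554 * 15 / 3 = 68310 / 3 = 22770
Full cycle length = 22770

Answer: 22770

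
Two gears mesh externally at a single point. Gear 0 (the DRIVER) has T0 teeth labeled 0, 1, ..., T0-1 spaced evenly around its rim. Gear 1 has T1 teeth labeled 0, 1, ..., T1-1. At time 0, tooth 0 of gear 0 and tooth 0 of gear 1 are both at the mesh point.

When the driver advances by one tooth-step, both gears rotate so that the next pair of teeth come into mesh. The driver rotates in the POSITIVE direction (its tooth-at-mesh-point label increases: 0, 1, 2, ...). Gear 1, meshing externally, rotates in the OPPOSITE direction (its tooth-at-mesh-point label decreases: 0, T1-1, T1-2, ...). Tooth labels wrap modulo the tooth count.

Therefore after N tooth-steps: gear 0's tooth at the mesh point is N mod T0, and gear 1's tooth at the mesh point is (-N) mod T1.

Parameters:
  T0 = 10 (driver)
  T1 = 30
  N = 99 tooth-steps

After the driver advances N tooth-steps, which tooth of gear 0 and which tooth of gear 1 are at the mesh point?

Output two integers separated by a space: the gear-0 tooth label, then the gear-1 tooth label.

Gear 0 (driver, T0=10): tooth at mesh = N mod T0
  99 = 9 * 10 + 9, so 99 mod 10 = 9
  gear 0 tooth = 9
Gear 1 (driven, T1=30): tooth at mesh = (-N) mod T1
  99 = 3 * 30 + 9, so 99 mod 30 = 9
  (-99) mod 30 = (-9) mod 30 = 30 - 9 = 21
Mesh after 99 steps: gear-0 tooth 9 meets gear-1 tooth 21

Answer: 9 21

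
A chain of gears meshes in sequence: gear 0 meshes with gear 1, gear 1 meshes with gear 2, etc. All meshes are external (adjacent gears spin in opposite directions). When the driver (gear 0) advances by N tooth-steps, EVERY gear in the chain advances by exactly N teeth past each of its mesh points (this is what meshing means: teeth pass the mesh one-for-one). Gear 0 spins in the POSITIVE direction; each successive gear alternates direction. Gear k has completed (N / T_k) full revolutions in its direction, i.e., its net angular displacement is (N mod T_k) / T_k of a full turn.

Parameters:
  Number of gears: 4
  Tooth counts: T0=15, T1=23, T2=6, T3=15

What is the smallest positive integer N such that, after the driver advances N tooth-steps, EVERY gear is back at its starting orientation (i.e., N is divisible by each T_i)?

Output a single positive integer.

Answer: 690

Derivation:
Gear k returns to start when N is a multiple of T_k.
All gears at start simultaneously when N is a common multiple of [15, 23, 6, 15]; the smallest such N is lcm(15, 23, 6, 15).
Start: lcm = T0 = 15
Fold in T1=23: gcd(15, 23) = 1; lcm(15, 23) = 15 * 23 / 1 = 345 / 1 = 345
Fold in T2=6: gcd(345, 6) = 3; lcm(345, 6) = 345 * 6 / 3 = 2070 / 3 = 690
Fold in T3=15: gcd(690, 15) = 15; lcm(690, 15) = 690 * 15 / 15 = 10350 / 15 = 690
Full cycle length = 690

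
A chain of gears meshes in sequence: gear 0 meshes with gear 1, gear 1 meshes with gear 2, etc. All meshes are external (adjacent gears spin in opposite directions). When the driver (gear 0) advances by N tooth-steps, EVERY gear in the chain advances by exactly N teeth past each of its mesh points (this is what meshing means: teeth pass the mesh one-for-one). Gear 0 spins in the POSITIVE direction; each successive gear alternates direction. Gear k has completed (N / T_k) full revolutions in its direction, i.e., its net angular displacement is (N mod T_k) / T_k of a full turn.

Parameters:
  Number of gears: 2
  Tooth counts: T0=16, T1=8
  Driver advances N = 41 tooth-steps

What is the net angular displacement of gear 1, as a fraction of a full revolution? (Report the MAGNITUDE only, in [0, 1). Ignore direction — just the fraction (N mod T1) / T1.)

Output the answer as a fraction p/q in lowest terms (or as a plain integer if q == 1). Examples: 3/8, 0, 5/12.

Chain of 2 gears, tooth counts: [16, 8]
  gear 0: T0=16, direction=positive, advance = 41 mod 16 = 9 teeth = 9/16 turn
  gear 1: T1=8, direction=negative, advance = 41 mod 8 = 1 teeth = 1/8 turn
Gear 1: 41 mod 8 = 1
Fraction = 1 / 8 = 1/8 (gcd(1,8)=1) = 1/8

Answer: 1/8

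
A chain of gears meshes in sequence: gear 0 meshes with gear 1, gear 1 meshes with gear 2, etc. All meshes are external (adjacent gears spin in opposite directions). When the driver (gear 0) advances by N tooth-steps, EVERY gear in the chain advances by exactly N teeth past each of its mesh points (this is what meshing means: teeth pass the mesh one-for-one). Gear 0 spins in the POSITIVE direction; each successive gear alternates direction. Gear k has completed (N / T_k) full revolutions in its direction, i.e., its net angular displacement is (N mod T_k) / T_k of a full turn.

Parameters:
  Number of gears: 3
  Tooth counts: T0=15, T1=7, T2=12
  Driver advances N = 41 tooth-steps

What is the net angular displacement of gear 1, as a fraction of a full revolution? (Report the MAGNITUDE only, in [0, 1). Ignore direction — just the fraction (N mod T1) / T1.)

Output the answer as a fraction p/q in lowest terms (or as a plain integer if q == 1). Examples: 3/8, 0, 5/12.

Answer: 6/7

Derivation:
Chain of 3 gears, tooth counts: [15, 7, 12]
  gear 0: T0=15, direction=positive, advance = 41 mod 15 = 11 teeth = 11/15 turn
  gear 1: T1=7, direction=negative, advance = 41 mod 7 = 6 teeth = 6/7 turn
  gear 2: T2=12, direction=positive, advance = 41 mod 12 = 5 teeth = 5/12 turn
Gear 1: 41 mod 7 = 6
Fraction = 6 / 7 = 6/7 (gcd(6,7)=1) = 6/7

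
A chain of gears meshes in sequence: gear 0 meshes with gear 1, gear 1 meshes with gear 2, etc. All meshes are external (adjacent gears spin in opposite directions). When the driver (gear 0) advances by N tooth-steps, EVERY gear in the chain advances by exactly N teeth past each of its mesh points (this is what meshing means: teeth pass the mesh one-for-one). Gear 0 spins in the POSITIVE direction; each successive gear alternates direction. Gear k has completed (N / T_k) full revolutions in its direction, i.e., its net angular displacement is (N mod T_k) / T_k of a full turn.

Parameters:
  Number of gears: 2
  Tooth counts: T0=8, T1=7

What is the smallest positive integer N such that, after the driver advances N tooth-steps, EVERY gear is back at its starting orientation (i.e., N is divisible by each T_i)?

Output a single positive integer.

Gear k returns to start when N is a multiple of T_k.
All gears at start simultaneously when N is a common multiple of [8, 7]; the smallest such N is lcm(8, 7).
Start: lcm = T0 = 8
Fold in T1=7: gcd(8, 7) = 1; lcm(8, 7) = 8 * 7 / 1 = 56 / 1 = 56
Full cycle length = 56

Answer: 56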